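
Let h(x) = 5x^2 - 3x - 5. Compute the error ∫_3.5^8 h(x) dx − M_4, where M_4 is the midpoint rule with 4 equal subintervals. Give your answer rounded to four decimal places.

2.3730

Exact integral: ∫_3.5^8 h(x) dx = 681.75.
M_4 ≈ 679.376953.
Error ≈ 681.75 − 679.376953 ≈ 2.3730.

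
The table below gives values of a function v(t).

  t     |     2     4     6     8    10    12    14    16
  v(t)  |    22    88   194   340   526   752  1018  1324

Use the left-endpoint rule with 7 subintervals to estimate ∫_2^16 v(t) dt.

5880

Δt = 2.
Sum = 2·[22 + 88 + 194 + 340 + 526 + 752 + 1018] = 5880.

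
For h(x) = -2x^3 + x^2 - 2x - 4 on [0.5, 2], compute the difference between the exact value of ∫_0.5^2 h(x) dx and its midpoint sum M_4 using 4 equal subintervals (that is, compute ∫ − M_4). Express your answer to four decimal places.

-0.1143

Exact integral: ∫_0.5^2 h(x) dx = -15.09375.
M_4 ≈ -14.979492.
Error ≈ -15.09375 − (-14.979492) ≈ -0.1143.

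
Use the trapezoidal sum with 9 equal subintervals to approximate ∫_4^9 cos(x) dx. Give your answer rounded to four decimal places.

Δx = (9 − 4)/9 = 5/9.
f(4) ≈ -0.6536, f(41/9) ≈ -0.1562, f(46/9) ≈ 0.3882, f(17/3) ≈ 0.8159, f(56/9) ≈ 0.9981, f(61/9) ≈ 0.8802, f(22/3) ≈ 0.4974, f(71/9) ≈ -0.0349, f(76/9) ≈ -0.5567, f(9) ≈ -0.9111.
T_9 = (Δx/2)·[f(x_0) + 2f(x_1) + ... + 2f(x_{8}) + f(x_9)].
Sum ≈ 1.1387.

1.1387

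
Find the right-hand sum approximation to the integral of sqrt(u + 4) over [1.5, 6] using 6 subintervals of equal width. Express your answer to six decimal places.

Δu = (6 − 1.5)/6 = 0.75.
Right endpoints: 2.25, 3, 3.75, 4.5, 5.25, 6.
f(2.25) ≈ 2.500000, f(3) ≈ 2.645751, f(3.75) ≈ 2.783882, f(4.5) ≈ 2.915476, f(5.25) ≈ 3.041381, f(6) ≈ 3.162278.
Sum = Δu · [f(2.25) + f(3) + f(3.75) + ...].
Sum ≈ 12.786576.

12.786576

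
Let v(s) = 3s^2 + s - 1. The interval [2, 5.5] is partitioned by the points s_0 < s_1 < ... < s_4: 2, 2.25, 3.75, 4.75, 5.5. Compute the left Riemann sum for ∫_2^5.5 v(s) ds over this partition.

Subinterval widths: 0.25, 1.5, 1, 0.75.
Left endpoints: 2, 2.25, 3.75, 4.75.
v(2) = 13, v(2.25) = 16.4375, v(3.75) = 44.9375, v(4.75) = 71.4375.
Sum = Σ Δs_i · v(s_i).
Sum = 126.421875.

126.421875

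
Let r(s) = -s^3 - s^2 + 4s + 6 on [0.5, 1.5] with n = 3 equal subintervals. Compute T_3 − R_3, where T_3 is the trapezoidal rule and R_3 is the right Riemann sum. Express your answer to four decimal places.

T_3 ≈ 7.592593.
R_3 ≈ 7.384259.
T_3 − R_3 ≈ 0.2083.

0.2083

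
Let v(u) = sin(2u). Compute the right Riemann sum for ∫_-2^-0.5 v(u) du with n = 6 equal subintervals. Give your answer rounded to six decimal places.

Δu = (-0.5 − (-2))/6 = 0.25.
Right endpoints: -1.75, -1.5, -1.25, -1, -0.75, -0.5.
v(-1.75) ≈ 0.350783, v(-1.5) ≈ -0.141120, v(-1.25) ≈ -0.598472, v(-1) ≈ -0.909297, v(-0.75) ≈ -0.997495, v(-0.5) ≈ -0.841471.
Sum = Δu · [v(-1.75) + v(-1.5) + v(-1.25) + ...].
Sum ≈ -0.784268.

-0.784268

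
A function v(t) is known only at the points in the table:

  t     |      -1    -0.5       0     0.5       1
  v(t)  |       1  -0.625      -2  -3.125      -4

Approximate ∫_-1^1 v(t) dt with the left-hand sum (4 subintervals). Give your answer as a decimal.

-2.375

Δt = 0.5.
Sum = 0.5·[1 + (-0.625) + (-2) + (-3.125)] = -2.375.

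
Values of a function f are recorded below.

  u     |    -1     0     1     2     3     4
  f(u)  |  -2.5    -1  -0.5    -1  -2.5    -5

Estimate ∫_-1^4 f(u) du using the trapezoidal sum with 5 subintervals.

Δu = 1.
T_5 = (1/2)·[(-2.5) + 2·(-1) + 2·(-0.5) + 2·(-1) + 2·(-2.5) + (-5)] = -8.75.

-8.75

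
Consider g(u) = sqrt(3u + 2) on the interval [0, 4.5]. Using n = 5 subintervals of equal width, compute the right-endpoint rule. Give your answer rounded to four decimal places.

14.0229

Δu = (4.5 − 0)/5 = 0.9.
Right endpoints: 0.9, 1.8, 2.7, 3.6, 4.5.
g(0.9) ≈ 2.1679, g(1.8) ≈ 2.7203, g(2.7) ≈ 3.1780, g(3.6) ≈ 3.5777, g(4.5) ≈ 3.9370.
Sum = Δu · [g(0.9) + g(1.8) + g(2.7) + g(3.6) + g(4.5)].
Sum ≈ 14.0229.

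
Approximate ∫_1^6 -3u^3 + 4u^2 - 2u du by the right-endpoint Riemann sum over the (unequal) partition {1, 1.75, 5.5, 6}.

-1722.71484375

Subinterval widths: 0.75, 3.75, 0.5.
Right endpoints: 1.75, 5.5, 6.
f(1.75) = -7.328125, f(5.5) = -389.125, f(6) = -516.
Sum = Σ Δu_i · f(u_i).
Sum = -1722.71484375.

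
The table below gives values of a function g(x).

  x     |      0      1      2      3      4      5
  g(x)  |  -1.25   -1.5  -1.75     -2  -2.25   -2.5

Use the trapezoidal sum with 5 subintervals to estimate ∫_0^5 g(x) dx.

Δx = 1.
T_5 = (1/2)·[(-1.25) + 2·(-1.5) + 2·(-1.75) + 2·(-2) + 2·(-2.25) + (-2.5)] = -9.375.

-9.375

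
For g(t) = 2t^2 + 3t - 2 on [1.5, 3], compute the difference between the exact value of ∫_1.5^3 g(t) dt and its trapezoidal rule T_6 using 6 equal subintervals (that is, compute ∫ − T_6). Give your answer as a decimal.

-0.03125

Exact integral: ∫_1.5^3 g(t) dt = 22.875.
T_6 = 22.90625.
Error = 22.875 − 22.90625 = -0.03125.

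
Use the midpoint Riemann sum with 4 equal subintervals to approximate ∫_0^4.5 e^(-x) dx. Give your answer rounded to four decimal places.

0.9386

Δx = (4.5 − 0)/4 = 1.125.
Midpoints: 0.5625, 1.6875, 2.8125, 3.9375.
f(0.5625) ≈ 0.5698, f(1.6875) ≈ 0.1850, f(2.8125) ≈ 0.0601, f(3.9375) ≈ 0.0195.
Sum = Δx · [f(0.5625) + f(1.6875) + f(2.8125) + f(3.9375)].
Sum ≈ 0.9386.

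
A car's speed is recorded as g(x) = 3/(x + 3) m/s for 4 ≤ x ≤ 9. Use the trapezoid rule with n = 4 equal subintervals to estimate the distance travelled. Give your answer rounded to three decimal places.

1.622

Δx = (9 − 4)/4 = 1.25.
g(4) = 3/7, g(5.25) = 4/11, g(6.5) = 6/19, g(7.75) = 12/43, g(9) = 0.25.
T_4 = (Δx/2)·[g(x_0) + 2g(x_1) + 2g(x_2) + 2g(x_3) + g(x_4)].
Sum ≈ 1.622.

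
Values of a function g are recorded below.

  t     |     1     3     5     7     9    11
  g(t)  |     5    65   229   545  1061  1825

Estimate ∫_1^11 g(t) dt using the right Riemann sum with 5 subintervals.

7450

Δt = 2.
Sum = 2·[65 + 229 + 545 + 1061 + 1825] = 7450.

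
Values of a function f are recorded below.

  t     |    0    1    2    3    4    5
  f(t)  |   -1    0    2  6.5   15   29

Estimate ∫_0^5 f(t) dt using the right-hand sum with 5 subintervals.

Δt = 1.
Sum = 1·[0 + 2 + 6.5 + 15 + 29] = 52.5.

52.5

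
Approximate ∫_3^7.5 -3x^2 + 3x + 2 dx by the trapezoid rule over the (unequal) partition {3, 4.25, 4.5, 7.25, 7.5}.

-326.390625

Subinterval widths: 1.25, 0.25, 2.75, 0.25.
f(3) = -16, f(4.25) = -39.4375, f(4.5) = -45.25, f(7.25) = -133.9375, f(7.5) = -144.25.
On each subinterval the trapezoid contributes (Δx_i/2)·[f(x_{i-1}) + f(x_i)].
Sum = -326.390625.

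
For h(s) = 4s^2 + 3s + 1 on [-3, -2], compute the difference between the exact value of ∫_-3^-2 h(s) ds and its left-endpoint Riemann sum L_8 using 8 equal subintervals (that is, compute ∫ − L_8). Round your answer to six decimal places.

-1.072917

Exact integral: ∫_-3^-2 h(s) ds ≈ 18.83333333.
L_8 = 19.90625.
Error ≈ 18.83333333 − 19.90625 ≈ -1.072917.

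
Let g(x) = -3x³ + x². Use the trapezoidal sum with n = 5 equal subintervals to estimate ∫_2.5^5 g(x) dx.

-406.40625

Δx = (5 − 2.5)/5 = 0.5.
g(2.5) = -40.625, g(3) = -72, g(3.5) = -116.375, g(4) = -176, g(4.5) = -253.125, g(5) = -350.
T_5 = (Δx/2)·[g(x_0) + 2g(x_1) + ... + 2g(x_{4}) + g(x_5)].
Sum = -406.40625.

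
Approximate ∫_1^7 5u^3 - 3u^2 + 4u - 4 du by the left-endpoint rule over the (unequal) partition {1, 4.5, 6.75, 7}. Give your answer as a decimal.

Subinterval widths: 3.5, 2.25, 0.25.
Left endpoints: 1, 4.5, 6.75.
f(1) = 2, f(4.5) = 408.875, f(6.75) = 1424.046875.
Sum = Σ Δu_i · f(u_i).
Sum = 1282.98046875.

1282.98046875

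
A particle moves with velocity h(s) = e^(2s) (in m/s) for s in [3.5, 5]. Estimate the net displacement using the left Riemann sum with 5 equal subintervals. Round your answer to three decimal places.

7637.521

Δs = (5 − 3.5)/5 = 0.3.
Left endpoints: 3.5, 3.8, 4.1, 4.4, 4.7.
h(3.5) ≈ 1096.633, h(3.8) ≈ 1998.196, h(4.1) ≈ 3640.950, h(4.4) ≈ 6634.244, h(4.7) ≈ 12088.381.
Sum = Δs · [h(3.5) + h(3.8) + h(4.1) + h(4.4) + h(4.7)].
Sum ≈ 7637.521.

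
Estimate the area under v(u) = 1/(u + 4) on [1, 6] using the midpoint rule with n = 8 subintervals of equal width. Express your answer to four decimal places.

Δu = (6 − 1)/8 = 0.625.
Midpoints: 1.3125, 1.9375, 2.5625, 3.1875, 3.8125, 4.4375, 5.0625, 5.6875.
v(1.3125) = 16/85, v(1.9375) = 16/95, v(2.5625) = 16/105, v(3.1875) = 16/115, v(3.8125) = 0.128, v(4.4375) = 16/135, v(5.0625) = 16/145, v(5.6875) = 16/155.
Sum = Δu · [v(1.3125) + v(1.9375) + v(2.5625) + ...].
Sum ≈ 0.6927.

0.6927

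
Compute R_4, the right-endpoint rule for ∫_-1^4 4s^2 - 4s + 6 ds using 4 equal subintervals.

116.875

Δs = (4 − (-1))/4 = 1.25.
Right endpoints: 0.25, 1.5, 2.75, 4.
f(0.25) = 5.25, f(1.5) = 9, f(2.75) = 25.25, f(4) = 54.
Sum = Δs · [f(0.25) + f(1.5) + f(2.75) + f(4)].
Sum = 116.875.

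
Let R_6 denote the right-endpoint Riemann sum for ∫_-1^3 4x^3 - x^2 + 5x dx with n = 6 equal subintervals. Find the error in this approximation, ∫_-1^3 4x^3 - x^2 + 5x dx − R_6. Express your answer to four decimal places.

-44.5926

Exact integral: ∫_-1^3 f(x) dx ≈ 90.666667.
R_6 ≈ 135.259259.
Error ≈ 90.666667 − 135.259259 ≈ -44.5926.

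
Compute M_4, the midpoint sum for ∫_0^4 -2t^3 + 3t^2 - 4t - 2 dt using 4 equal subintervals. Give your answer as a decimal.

Δt = (4 − 0)/4 = 1.
Midpoints: 0.5, 1.5, 2.5, 3.5.
f(0.5) = -3.5, f(1.5) = -8, f(2.5) = -24.5, f(3.5) = -65.
Sum = Δt · [f(0.5) + f(1.5) + f(2.5) + f(3.5)].
Sum = -101.

-101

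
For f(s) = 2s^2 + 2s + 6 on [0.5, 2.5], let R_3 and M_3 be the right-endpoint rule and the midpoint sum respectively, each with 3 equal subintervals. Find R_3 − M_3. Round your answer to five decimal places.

5.77778

R_3 ≈ 33.9629630.
M_3 ≈ 28.1851852.
R_3 − M_3 ≈ 5.77778.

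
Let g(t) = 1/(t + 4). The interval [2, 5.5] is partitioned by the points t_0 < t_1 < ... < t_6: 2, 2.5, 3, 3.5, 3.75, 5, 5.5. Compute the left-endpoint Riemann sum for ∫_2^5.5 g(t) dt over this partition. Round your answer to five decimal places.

0.48186

Subinterval widths: 0.5, 0.5, 0.5, 0.25, 1.25, 0.5.
Left endpoints: 2, 2.5, 3, 3.5, 3.75, 5.
g(2) = 1/6, g(2.5) = 2/13, g(3) = 1/7, g(3.5) = 2/15, g(3.75) = 4/31, g(5) = 1/9.
Sum = Σ Δt_i · g(t_i).
Sum ≈ 0.48186.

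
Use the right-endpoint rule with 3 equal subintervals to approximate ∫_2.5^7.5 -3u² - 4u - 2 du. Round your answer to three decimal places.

-664.861

Δu = (7.5 − 2.5)/3 = 5/3.
Right endpoints: 25/6, 35/6, 7.5.
f(25/6) = -70.75, f(35/6) = -1529/12, f(7.5) = -200.75.
Sum = Δu · [f(25/6) + f(35/6) + f(7.5)].
Sum ≈ -664.861.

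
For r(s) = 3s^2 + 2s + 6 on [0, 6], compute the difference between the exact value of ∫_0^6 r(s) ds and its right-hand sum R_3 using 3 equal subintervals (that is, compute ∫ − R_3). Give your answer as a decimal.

-132

Exact integral: ∫_0^6 r(s) ds = 288.
R_3 = 420.
Error = 288 − 420 = -132.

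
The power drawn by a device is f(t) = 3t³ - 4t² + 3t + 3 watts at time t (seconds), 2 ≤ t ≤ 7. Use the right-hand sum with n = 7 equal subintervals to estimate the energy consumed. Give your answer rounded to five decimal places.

Δt = (7 − 2)/7 = 5/7.
Right endpoints: 19/7, 24/7, 29/7, 34/7, 39/7, 44/7, 7.
f(19/7) = 14291/343, f(24/7) = 29901/343, f(29/7) = 54911/343, f(34/7) = 91571/343, f(39/7) = 142131/343, f(44/7) = 208841/343, f(7) = 857.
Sum = Δt · [f(19/7) + f(24/7) + f(29/7) + ...].
Sum ≈ 1740.10204.

1740.10204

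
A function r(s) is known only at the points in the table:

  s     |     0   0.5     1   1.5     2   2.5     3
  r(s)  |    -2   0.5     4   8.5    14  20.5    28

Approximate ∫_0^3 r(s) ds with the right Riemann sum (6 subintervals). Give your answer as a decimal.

Δs = 0.5.
Sum = 0.5·[0.5 + 4 + 8.5 + 14 + 20.5 + 28] = 37.75.

37.75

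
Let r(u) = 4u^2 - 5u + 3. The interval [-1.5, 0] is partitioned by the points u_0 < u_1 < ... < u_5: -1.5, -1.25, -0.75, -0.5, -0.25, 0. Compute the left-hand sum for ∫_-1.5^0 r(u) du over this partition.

Subinterval widths: 0.25, 0.5, 0.25, 0.25, 0.25.
Left endpoints: -1.5, -1.25, -0.75, -0.5, -0.25.
r(-1.5) = 19.5, r(-1.25) = 15.5, r(-0.75) = 9, r(-0.5) = 6.5, r(-0.25) = 4.5.
Sum = Σ Δu_i · r(u_i).
Sum = 17.625.

17.625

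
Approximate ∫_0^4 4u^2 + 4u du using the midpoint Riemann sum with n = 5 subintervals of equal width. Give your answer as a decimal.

Δu = (4 − 0)/5 = 0.8.
Midpoints: 0.4, 1.2, 2, 2.8, 3.6.
f(0.4) = 2.24, f(1.2) = 10.56, f(2) = 24, f(2.8) = 42.56, f(3.6) = 66.24.
Sum = Δu · [f(0.4) + f(1.2) + f(2) + f(2.8) + f(3.6)].
Sum = 116.48.

116.48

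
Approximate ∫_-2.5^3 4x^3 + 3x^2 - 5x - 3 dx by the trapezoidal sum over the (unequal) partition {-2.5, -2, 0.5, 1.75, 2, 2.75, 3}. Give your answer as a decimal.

52.8125

Subinterval widths: 0.5, 2.5, 1.25, 0.25, 0.75, 0.25.
f(-2.5) = -34.25, f(-2) = -13, f(0.5) = -4.25, f(1.75) = 18.875, f(2) = 31, f(2.75) = 89.125, f(3) = 117.
On each subinterval the trapezoid contributes (Δx_i/2)·[f(x_{i-1}) + f(x_i)].
Sum = 52.8125.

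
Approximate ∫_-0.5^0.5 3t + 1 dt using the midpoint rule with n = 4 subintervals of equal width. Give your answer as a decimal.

Δt = (0.5 − (-0.5))/4 = 0.25.
Midpoints: -0.375, -0.125, 0.125, 0.375.
f(-0.375) = -0.125, f(-0.125) = 0.625, f(0.125) = 1.375, f(0.375) = 2.125.
Sum = Δt · [f(-0.375) + f(-0.125) + f(0.125) + f(0.375)].
Sum = 1.

1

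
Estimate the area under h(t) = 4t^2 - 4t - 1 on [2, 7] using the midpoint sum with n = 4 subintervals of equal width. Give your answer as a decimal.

Δt = (7 − 2)/4 = 1.25.
Midpoints: 2.625, 3.875, 5.125, 6.375.
h(2.625) = 16.0625, h(3.875) = 43.5625, h(5.125) = 83.5625, h(6.375) = 136.0625.
Sum = Δt · [h(2.625) + h(3.875) + h(5.125) + h(6.375)].
Sum = 349.0625.

349.0625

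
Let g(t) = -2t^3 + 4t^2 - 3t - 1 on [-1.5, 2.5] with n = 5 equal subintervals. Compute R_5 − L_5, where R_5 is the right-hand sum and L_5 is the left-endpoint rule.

-27.2

R_5 = -14.84.
L_5 = 12.36.
R_5 − L_5 = -27.2.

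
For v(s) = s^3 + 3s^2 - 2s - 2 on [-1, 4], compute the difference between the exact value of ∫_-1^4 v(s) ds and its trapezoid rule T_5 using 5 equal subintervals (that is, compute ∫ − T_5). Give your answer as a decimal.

-6.25

Exact integral: ∫_-1^4 v(s) ds = 103.75.
T_5 = 110.
Error = 103.75 − 110 = -6.25.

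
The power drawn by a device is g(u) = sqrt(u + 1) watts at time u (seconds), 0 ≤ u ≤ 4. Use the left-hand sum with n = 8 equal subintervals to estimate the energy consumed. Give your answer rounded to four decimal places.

6.4721

Δu = (4 − 0)/8 = 0.5.
Left endpoints: 0, 0.5, 1, 1.5, 2, 2.5, 3, 3.5.
g(0) ≈ 1.0000, g(0.5) ≈ 1.2247, g(1) ≈ 1.4142, g(1.5) ≈ 1.5811, g(2) ≈ 1.7321, g(2.5) ≈ 1.8708, g(3) ≈ 2.0000, g(3.5) ≈ 2.1213.
Sum = Δu · [g(0) + g(0.5) + g(1) + ...].
Sum ≈ 6.4721.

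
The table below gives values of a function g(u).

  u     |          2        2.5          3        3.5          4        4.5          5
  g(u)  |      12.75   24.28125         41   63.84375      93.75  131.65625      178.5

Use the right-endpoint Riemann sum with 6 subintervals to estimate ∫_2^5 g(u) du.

Δu = 0.5.
Sum = 0.5·[24.28125 + 41 + 63.84375 + 93.75 + 131.65625 + 178.5] = 266.515625.

266.515625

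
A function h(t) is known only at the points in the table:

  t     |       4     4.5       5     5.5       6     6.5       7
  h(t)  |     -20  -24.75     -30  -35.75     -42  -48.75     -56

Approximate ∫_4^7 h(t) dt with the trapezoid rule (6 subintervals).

Δt = 0.5.
T_6 = (0.5/2)·[(-20) + 2·(-24.75) + 2·(-30) + 2·(-35.75) + 2·(-42) + 2·(-48.75) + (-56)] = -109.625.

-109.625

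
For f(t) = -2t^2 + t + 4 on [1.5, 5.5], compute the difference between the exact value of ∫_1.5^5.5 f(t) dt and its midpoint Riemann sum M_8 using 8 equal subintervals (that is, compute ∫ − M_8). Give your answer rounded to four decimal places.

Exact integral: ∫_1.5^5.5 f(t) dt ≈ -78.666667.
M_8 = -78.5.
Error ≈ -78.666667 − (-78.5) ≈ -0.1667.

-0.1667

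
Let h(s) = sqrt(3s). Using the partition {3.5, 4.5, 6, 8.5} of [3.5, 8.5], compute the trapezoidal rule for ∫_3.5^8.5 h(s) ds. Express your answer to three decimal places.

21.010

Subinterval widths: 1, 1.5, 2.5.
h(3.5) ≈ 3.240, h(4.5) ≈ 3.674, h(6) ≈ 4.243, h(8.5) ≈ 5.050.
On each subinterval the trapezoid contributes (Δs_i/2)·[h(s_{i-1}) + h(s_i)].
Sum ≈ 21.010.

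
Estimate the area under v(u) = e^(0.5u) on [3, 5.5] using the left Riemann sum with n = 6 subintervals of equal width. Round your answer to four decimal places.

20.0774

Δu = (5.5 − 3)/6 = 5/12.
Left endpoints: 3, 41/12, 23/6, 4.25, 14/3, 61/12.
v(3) ≈ 4.4817, v(41/12) ≈ 5.5198, v(23/6) ≈ 6.7983, v(4.25) ≈ 8.3729, v(14/3) ≈ 10.3123, v(61/12) ≈ 12.7008.
Sum = Δu · [v(3) + v(41/12) + v(23/6) + ...].
Sum ≈ 20.0774.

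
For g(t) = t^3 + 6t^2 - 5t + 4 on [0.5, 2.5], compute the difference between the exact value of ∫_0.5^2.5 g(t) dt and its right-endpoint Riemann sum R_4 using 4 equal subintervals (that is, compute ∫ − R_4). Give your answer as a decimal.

Exact integral: ∫_0.5^2.5 g(t) dt = 33.75.
R_4 = 45.
Error = 33.75 − 45 = -11.25.

-11.25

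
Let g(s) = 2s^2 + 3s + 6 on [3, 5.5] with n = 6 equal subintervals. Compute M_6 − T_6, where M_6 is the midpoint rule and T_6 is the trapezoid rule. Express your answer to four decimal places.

-0.2170

M_6 ≈ 139.719329.
T_6 ≈ 139.936343.
M_6 − T_6 ≈ -0.2170.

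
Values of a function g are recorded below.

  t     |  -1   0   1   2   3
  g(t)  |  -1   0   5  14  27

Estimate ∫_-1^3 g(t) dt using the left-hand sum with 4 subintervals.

18

Δt = 1.
Sum = 1·[(-1) + 0 + 5 + 14] = 18.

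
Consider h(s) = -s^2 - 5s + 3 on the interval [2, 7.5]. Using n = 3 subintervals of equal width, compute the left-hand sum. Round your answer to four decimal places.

-182.0602

Δs = (7.5 − 2)/3 = 11/6.
Left endpoints: 2, 23/6, 17/3.
h(2) = -11, h(23/6) = -1111/36, h(17/3) = -517/9.
Sum = Δs · [h(2) + h(23/6) + h(17/3)].
Sum ≈ -182.0602.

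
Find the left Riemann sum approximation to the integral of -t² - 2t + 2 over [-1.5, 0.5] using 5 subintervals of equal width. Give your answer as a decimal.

5.18

Δt = (0.5 − (-1.5))/5 = 0.4.
Left endpoints: -1.5, -1.1, -0.7, -0.3, 0.1.
f(-1.5) = 2.75, f(-1.1) = 2.99, f(-0.7) = 2.91, f(-0.3) = 2.51, f(0.1) = 1.79.
Sum = Δt · [f(-1.5) + f(-1.1) + f(-0.7) + f(-0.3) + f(0.1)].
Sum = 5.18.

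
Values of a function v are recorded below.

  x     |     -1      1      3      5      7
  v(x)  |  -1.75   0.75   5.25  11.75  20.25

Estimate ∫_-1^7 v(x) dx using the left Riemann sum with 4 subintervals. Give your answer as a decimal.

Δx = 2.
Sum = 2·[(-1.75) + 0.75 + 5.25 + 11.75] = 32.

32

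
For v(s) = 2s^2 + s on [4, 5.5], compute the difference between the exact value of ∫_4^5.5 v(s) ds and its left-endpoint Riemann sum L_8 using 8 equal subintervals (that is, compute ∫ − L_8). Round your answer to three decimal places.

Exact integral: ∫_4^5.5 v(s) ds = 75.375.
L_8 ≈ 72.58008.
Error ≈ 75.375 − 72.58008 ≈ 2.795.

2.795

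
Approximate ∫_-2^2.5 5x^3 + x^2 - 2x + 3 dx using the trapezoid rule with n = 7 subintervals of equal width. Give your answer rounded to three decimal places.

Δx = (2.5 − (-2))/7 = 9/14.
f(-2) = -29, f(-19/14) = -13561/2744, f(-5/7) = 1069/343, f(-1/14) = 8633/2744, f(4/7) = 1069/343, f(17/14) = 30179/2744, f(13/7) = 11923/343, f(2.5) = 82.375.
T_7 = (Δx/2)·[f(x_0) + 2f(x_1) + ... + 2f(x_{6}) + f(x_7)].
Sum ≈ 49.425.

49.425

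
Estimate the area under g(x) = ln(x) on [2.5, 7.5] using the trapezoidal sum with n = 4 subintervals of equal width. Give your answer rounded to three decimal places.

Δx = (7.5 − 2.5)/4 = 1.25.
g(2.5) ≈ 0.916, g(3.75) ≈ 1.322, g(5) ≈ 1.609, g(6.25) ≈ 1.833, g(7.5) ≈ 2.015.
T_4 = (Δx/2)·[g(x_0) + 2g(x_1) + 2g(x_2) + 2g(x_3) + g(x_4)].
Sum ≈ 7.787.

7.787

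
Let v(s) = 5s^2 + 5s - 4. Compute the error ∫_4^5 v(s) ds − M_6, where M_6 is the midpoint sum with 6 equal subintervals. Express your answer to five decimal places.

Exact integral: ∫_4^5 v(s) ds ≈ 120.1666667.
M_6 ≈ 120.1550926.
Error ≈ 120.1666667 − 120.1550926 ≈ 0.01157.

0.01157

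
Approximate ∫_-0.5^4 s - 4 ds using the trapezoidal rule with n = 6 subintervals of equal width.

Δs = (4 − (-0.5))/6 = 0.75.
f(-0.5) = -4.5, f(0.25) = -3.75, f(1) = -3, f(1.75) = -2.25, f(2.5) = -1.5, f(3.25) = -0.75, f(4) = 0.
T_6 = (Δs/2)·[f(s_0) + 2f(s_1) + ... + 2f(s_{5}) + f(s_6)].
Sum = -10.125.

-10.125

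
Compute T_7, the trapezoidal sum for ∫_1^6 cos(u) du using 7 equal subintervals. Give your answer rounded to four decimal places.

Δu = (6 − 1)/7 = 5/7.
f(1) ≈ 0.5403, f(12/7) ≈ -0.1430, f(17/7) ≈ -0.7564, f(22/7) ≈ -1.0000, f(27/7) ≈ -0.7547, f(32/7) ≈ -0.1405, f(37/7) ≈ 0.5424, f(6) ≈ 0.9602.
T_7 = (Δu/2)·[f(u_0) + 2f(u_1) + ... + 2f(u_{6}) + f(u_7)].
Sum ≈ -1.0728.

-1.0728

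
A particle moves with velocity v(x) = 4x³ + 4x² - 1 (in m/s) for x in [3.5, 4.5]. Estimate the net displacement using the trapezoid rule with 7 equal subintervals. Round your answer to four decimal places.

Δx = (4.5 − 3.5)/7 = 1/7.
v(3.5) = 219.5, v(51/14) = 168379/686, v(53/14) = 187517/686, v(55/14) = 208039/686, v(57/14) = 229993/686, v(59/14) = 253427/686, v(61/14) = 278389/686, v(4.5) = 444.5.
T_7 = (Δx/2)·[v(x_0) + 2v(x_1) + ... + 2v(x_{6}) + v(x_7)].
Sum ≈ 323.5102.

323.5102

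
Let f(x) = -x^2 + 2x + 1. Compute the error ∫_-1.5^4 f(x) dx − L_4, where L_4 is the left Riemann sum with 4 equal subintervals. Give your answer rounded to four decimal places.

-0.1576

Exact integral: ∫_-1.5^4 f(x) dx ≈ -3.208333.
L_4 = -3.05078125.
Error ≈ -3.208333 − (-3.05078125) ≈ -0.1576.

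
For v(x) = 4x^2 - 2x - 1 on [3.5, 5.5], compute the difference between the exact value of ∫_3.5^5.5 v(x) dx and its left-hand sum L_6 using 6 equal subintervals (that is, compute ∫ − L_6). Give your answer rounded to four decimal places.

11.1852

Exact integral: ∫_3.5^5.5 v(x) dx ≈ 144.666667.
L_6 ≈ 133.481481.
Error ≈ 144.666667 − 133.481481 ≈ 11.1852.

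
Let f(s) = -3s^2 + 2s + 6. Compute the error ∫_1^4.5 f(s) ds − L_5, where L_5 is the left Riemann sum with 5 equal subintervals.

-16.905

Exact integral: ∫_1^4.5 f(s) ds = -49.875.
L_5 = -32.97.
Error = -49.875 − (-32.97) = -16.905.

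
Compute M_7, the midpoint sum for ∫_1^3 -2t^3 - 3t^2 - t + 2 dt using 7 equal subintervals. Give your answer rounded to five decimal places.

-65.79592

Δt = (3 − 1)/7 = 2/7.
Midpoints: 8/7, 10/7, 12/7, 2, 16/7, 18/7, 20/7.
f(8/7) = -2074/343, f(10/7) = -3904/343, f(12/7) = -6382/343, f(2) = -28, f(16/7) = -13666/343, f(18/7) = -18664/343, f(20/7) = -24694/343.
Sum = Δt · [f(8/7) + f(10/7) + f(12/7) + ...].
Sum ≈ -65.79592.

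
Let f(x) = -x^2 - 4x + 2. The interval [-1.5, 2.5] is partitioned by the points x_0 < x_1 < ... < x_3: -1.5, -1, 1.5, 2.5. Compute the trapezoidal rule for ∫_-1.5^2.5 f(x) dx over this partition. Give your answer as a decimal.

Subinterval widths: 0.5, 2.5, 1.
f(-1.5) = 5.75, f(-1) = 5, f(1.5) = -6.25, f(2.5) = -14.25.
On each subinterval the trapezoid contributes (Δx_i/2)·[f(x_{i-1}) + f(x_i)].
Sum = -9.125.

-9.125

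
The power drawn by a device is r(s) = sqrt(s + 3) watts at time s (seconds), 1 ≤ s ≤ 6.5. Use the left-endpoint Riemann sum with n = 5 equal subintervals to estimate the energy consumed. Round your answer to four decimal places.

13.5833

Δs = (6.5 − 1)/5 = 1.1.
Left endpoints: 1, 2.1, 3.2, 4.3, 5.4.
r(1) ≈ 2.0000, r(2.1) ≈ 2.2583, r(3.2) ≈ 2.4900, r(4.3) ≈ 2.7019, r(5.4) ≈ 2.8983.
Sum = Δs · [r(1) + r(2.1) + r(3.2) + r(4.3) + r(5.4)].
Sum ≈ 13.5833.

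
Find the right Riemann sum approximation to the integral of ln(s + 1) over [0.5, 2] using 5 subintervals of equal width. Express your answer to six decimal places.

1.289117

Δs = (2 − 0.5)/5 = 0.3.
Right endpoints: 0.8, 1.1, 1.4, 1.7, 2.
f(0.8) ≈ 0.587787, f(1.1) ≈ 0.741937, f(1.4) ≈ 0.875469, f(1.7) ≈ 0.993252, f(2) ≈ 1.098612.
Sum = Δs · [f(0.8) + f(1.1) + f(1.4) + f(1.7) + f(2)].
Sum ≈ 1.289117.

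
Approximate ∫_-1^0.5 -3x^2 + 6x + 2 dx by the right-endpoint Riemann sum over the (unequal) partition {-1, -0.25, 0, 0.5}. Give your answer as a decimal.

2.859375

Subinterval widths: 0.75, 0.25, 0.5.
Right endpoints: -0.25, 0, 0.5.
f(-0.25) = 0.3125, f(0) = 2, f(0.5) = 4.25.
Sum = Σ Δx_i · f(x_i).
Sum = 2.859375.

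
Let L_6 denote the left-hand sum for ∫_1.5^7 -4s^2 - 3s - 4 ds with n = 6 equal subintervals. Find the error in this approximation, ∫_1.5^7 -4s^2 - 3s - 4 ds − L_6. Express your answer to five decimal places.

-90.18981

Exact integral: ∫_1.5^7 f(s) ds ≈ -544.9583333.
L_6 ≈ -454.7685185.
Error ≈ -544.9583333 − (-454.7685185) ≈ -90.18981.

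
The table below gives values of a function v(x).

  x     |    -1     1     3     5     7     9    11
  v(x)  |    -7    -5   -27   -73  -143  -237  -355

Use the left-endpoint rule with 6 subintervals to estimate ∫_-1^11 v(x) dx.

Δx = 2.
Sum = 2·[(-7) + (-5) + (-27) + (-73) + (-143) + (-237)] = -984.

-984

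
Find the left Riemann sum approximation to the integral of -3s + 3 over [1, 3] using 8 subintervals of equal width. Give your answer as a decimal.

-5.25

Δs = (3 − 1)/8 = 0.25.
Left endpoints: 1, 1.25, 1.5, 1.75, 2, 2.25, 2.5, 2.75.
f(1) = 0, f(1.25) = -0.75, f(1.5) = -1.5, f(1.75) = -2.25, f(2) = -3, f(2.25) = -3.75, f(2.5) = -4.5, f(2.75) = -5.25.
Sum = Δs · [f(1) + f(1.25) + f(1.5) + ...].
Sum = -5.25.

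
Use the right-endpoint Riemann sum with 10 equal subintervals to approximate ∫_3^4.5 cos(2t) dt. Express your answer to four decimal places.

0.2028

Δt = (4.5 − 3)/10 = 0.15.
Right endpoints: 3.15, 3.3, 3.45, 3.6, 3.75, 3.9, 4.05, 4.2, 4.35, 4.5.
f(3.15) ≈ 0.9999, f(3.3) ≈ 0.9502, f(3.45) ≈ 0.8157, f(3.6) ≈ 0.6084, f(3.75) ≈ 0.3466, f(3.9) ≈ 0.0540, f(4.05) ≈ -0.2435, f(4.2) ≈ -0.5193, f(4.35) ≈ -0.7486, f(4.5) ≈ -0.9111.
Sum = Δt · [f(3.15) + f(3.3) + f(3.45) + ...].
Sum ≈ 0.2028.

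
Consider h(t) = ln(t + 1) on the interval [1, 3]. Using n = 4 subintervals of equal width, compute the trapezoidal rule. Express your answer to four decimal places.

Δt = (3 − 1)/4 = 0.5.
h(1) ≈ 0.6931, h(1.5) ≈ 0.9163, h(2) ≈ 1.0986, h(2.5) ≈ 1.2528, h(3) ≈ 1.3863.
T_4 = (Δt/2)·[h(t_0) + 2h(t_1) + 2h(t_2) + 2h(t_3) + h(t_4)].
Sum ≈ 2.1537.

2.1537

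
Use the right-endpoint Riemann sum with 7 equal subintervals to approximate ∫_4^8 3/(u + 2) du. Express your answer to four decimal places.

Δu = (8 − 4)/7 = 4/7.
Right endpoints: 32/7, 36/7, 40/7, 44/7, 48/7, 52/7, 8.
f(32/7) = 21/46, f(36/7) = 0.42, f(40/7) = 7/18, f(44/7) = 21/58, f(48/7) = 21/62, f(52/7) = 7/22, f(8) = 0.3.
Sum = Δu · [f(32/7) + f(36/7) + f(40/7) + ...].
Sum ≈ 1.4768.

1.4768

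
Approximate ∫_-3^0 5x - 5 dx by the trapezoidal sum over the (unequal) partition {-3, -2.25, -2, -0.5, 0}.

-37.5

Subinterval widths: 0.75, 0.25, 1.5, 0.5.
f(-3) = -20, f(-2.25) = -16.25, f(-2) = -15, f(-0.5) = -7.5, f(0) = -5.
On each subinterval the trapezoid contributes (Δx_i/2)·[f(x_{i-1}) + f(x_i)].
Sum = -37.5.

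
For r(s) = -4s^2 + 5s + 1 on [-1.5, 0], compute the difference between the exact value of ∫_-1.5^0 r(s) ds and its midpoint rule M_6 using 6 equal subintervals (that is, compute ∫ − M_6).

-0.03125

Exact integral: ∫_-1.5^0 r(s) ds = -8.625.
M_6 = -8.59375.
Error = -8.625 − (-8.59375) = -0.03125.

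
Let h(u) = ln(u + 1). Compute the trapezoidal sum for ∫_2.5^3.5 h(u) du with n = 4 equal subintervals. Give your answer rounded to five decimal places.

Δu = (3.5 − 2.5)/4 = 0.25.
h(2.5) ≈ 1.25276, h(2.75) ≈ 1.32176, h(3) ≈ 1.38629, h(3.25) ≈ 1.44692, h(3.5) ≈ 1.50408.
T_4 = (Δu/2)·[h(u_0) + 2h(u_1) + 2h(u_2) + 2h(u_3) + h(u_4)].
Sum ≈ 1.38335.

1.38335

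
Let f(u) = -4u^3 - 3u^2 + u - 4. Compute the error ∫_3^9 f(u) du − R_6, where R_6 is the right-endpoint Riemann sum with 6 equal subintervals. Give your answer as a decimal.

1584

Exact integral: ∫_3^9 f(u) du = -7170.
R_6 = -8754.
Error = -7170 − (-8754) = 1584.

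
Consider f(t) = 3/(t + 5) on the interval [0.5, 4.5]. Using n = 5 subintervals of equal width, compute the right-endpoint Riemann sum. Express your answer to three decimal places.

1.551

Δt = (4.5 − 0.5)/5 = 0.8.
Right endpoints: 1.3, 2.1, 2.9, 3.7, 4.5.
f(1.3) = 10/21, f(2.1) = 30/71, f(2.9) = 30/79, f(3.7) = 10/29, f(4.5) = 6/19.
Sum = Δt · [f(1.3) + f(2.1) + f(2.9) + f(3.7) + f(4.5)].
Sum ≈ 1.551.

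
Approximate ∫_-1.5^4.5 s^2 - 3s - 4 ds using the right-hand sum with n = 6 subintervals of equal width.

-18.5

Δs = (4.5 − (-1.5))/6 = 1.
Right endpoints: -0.5, 0.5, 1.5, 2.5, 3.5, 4.5.
f(-0.5) = -2.25, f(0.5) = -5.25, f(1.5) = -6.25, f(2.5) = -5.25, f(3.5) = -2.25, f(4.5) = 2.75.
Sum = Δs · [f(-0.5) + f(0.5) + f(1.5) + ...].
Sum = -18.5.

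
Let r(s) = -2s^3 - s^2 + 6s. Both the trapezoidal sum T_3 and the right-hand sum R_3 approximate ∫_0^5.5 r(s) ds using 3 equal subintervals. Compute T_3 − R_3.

302.5

T_3 ≈ -476.157407.
R_3 ≈ -778.657407.
T_3 − R_3 = 302.5.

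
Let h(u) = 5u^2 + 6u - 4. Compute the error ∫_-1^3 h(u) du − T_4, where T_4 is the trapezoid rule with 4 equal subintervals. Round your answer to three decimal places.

-3.333

Exact integral: ∫_-1^3 h(u) du ≈ 54.66667.
T_4 = 58.
Error ≈ 54.66667 − 58 ≈ -3.333.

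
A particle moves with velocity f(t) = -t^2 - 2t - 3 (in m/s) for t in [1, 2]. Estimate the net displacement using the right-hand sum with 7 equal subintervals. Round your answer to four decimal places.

-8.6939

Δt = (2 − 1)/7 = 1/7.
Right endpoints: 8/7, 9/7, 10/7, 11/7, 12/7, 13/7, 2.
f(8/7) = -323/49, f(9/7) = -354/49, f(10/7) = -387/49, f(11/7) = -422/49, f(12/7) = -459/49, f(13/7) = -498/49, f(2) = -11.
Sum = Δt · [f(8/7) + f(9/7) + f(10/7) + ...].
Sum ≈ -8.6939.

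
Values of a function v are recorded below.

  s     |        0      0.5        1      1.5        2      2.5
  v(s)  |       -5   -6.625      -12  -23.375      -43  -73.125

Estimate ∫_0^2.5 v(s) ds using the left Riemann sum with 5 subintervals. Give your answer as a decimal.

-45

Δs = 0.5.
Sum = 0.5·[(-5) + (-6.625) + (-12) + (-23.375) + (-43)] = -45.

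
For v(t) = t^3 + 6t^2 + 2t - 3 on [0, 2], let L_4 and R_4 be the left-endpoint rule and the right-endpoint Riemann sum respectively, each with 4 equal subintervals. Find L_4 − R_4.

L_4 = 9.75.
R_4 = 27.75.
L_4 − R_4 = -18.

-18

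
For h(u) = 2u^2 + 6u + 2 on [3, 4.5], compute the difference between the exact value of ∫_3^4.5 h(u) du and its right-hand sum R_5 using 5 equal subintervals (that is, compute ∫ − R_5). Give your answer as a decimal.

-4.77

Exact integral: ∫_3^4.5 h(u) du = 79.5.
R_5 = 84.27.
Error = 79.5 − 84.27 = -4.77.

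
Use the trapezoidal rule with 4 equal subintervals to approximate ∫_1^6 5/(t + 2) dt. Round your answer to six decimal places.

Δt = (6 − 1)/4 = 1.25.
f(1) = 5/3, f(2.25) = 20/17, f(3.5) = 10/11, f(4.75) = 20/27, f(6) = 0.625.
T_4 = (Δt/2)·[f(t_0) + 2f(t_1) + 2f(t_2) + 2f(t_3) + f(t_4)].
Sum ≈ 4.965169.

4.965169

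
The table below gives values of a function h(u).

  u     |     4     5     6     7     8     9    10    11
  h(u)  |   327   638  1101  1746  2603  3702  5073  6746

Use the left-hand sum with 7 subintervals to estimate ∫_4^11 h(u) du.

15190

Δu = 1.
Sum = 1·[327 + 638 + 1101 + 1746 + 2603 + 3702 + 5073] = 15190.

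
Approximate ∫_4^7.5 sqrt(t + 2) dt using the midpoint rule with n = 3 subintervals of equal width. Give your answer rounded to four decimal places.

Δt = (7.5 − 4)/3 = 7/6.
Midpoints: 55/12, 5.75, 83/12.
f(55/12) ≈ 2.5658, f(5.75) ≈ 2.7839, f(83/12) ≈ 2.9861.
Sum = Δt · [f(55/12) + f(5.75) + f(83/12)].
Sum ≈ 9.7251.

9.7251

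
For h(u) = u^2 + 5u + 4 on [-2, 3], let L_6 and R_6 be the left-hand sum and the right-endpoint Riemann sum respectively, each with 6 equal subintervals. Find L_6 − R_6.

L_6 ≈ 32.245370.
R_6 ≈ 57.245370.
L_6 − R_6 = -25.

-25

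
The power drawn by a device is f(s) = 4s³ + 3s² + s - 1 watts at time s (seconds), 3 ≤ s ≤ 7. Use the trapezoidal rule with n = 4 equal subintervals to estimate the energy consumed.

2694

Δs = (7 − 3)/4 = 1.
f(3) = 137, f(4) = 307, f(5) = 579, f(6) = 977, f(7) = 1525.
T_4 = (Δs/2)·[f(s_0) + 2f(s_1) + 2f(s_2) + 2f(s_3) + f(s_4)].
Sum = 2694.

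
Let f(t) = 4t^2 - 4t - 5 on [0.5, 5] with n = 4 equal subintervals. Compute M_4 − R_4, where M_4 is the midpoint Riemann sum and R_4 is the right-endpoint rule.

M_4 = 92.6015625.
R_4 = 143.859375.
M_4 − R_4 = -51.2578125.

-51.2578125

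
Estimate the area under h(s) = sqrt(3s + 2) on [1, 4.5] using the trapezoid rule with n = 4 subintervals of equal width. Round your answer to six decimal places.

11.057912

Δs = (4.5 − 1)/4 = 0.875.
h(1) ≈ 2.236068, h(1.875) ≈ 2.761340, h(2.75) ≈ 3.201562, h(3.625) ≈ 3.588175, h(4.5) ≈ 3.937004.
T_4 = (Δs/2)·[h(s_0) + 2h(s_1) + 2h(s_2) + 2h(s_3) + h(s_4)].
Sum ≈ 11.057912.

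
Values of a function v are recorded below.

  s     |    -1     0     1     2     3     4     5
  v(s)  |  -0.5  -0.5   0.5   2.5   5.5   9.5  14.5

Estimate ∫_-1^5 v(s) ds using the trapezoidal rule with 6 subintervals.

24.5

Δs = 1.
T_6 = (1/2)·[(-0.5) + 2·(-0.5) + 2·0.5 + 2·2.5 + 2·5.5 + 2·9.5 + 14.5] = 24.5.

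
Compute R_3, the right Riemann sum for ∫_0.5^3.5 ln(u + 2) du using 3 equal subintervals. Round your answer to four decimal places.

Δu = (3.5 − 0.5)/3 = 1.
Right endpoints: 1.5, 2.5, 3.5.
f(1.5) ≈ 1.2528, f(2.5) ≈ 1.5041, f(3.5) ≈ 1.7047.
Sum = Δu · [f(1.5) + f(2.5) + f(3.5)].
Sum ≈ 4.4616.

4.4616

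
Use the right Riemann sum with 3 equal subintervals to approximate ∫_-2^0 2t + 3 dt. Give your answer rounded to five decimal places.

Δt = (0 − (-2))/3 = 2/3.
Right endpoints: -4/3, -2/3, 0.
f(-4/3) = 1/3, f(-2/3) = 5/3, f(0) = 3.
Sum = Δt · [f(-4/3) + f(-2/3) + f(0)].
Sum ≈ 3.33333.

3.33333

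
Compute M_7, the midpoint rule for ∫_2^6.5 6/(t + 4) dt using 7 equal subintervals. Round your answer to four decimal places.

3.3558

Δt = (6.5 − 2)/7 = 9/14.
Midpoints: 65/28, 83/28, 101/28, 4.25, 137/28, 155/28, 173/28.
f(65/28) = 56/59, f(83/28) = 56/65, f(101/28) = 56/71, f(4.25) = 8/11, f(137/28) = 56/83, f(155/28) = 56/89, f(173/28) = 56/95.
Sum = Δt · [f(65/28) + f(83/28) + f(101/28) + ...].
Sum ≈ 3.3558.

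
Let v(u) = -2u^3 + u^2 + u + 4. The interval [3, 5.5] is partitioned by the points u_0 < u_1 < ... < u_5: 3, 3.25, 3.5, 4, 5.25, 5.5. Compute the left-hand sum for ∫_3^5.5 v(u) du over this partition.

-248.359375

Subinterval widths: 0.25, 0.25, 0.5, 1.25, 0.25.
Left endpoints: 3, 3.25, 3.5, 4, 5.25.
v(3) = -38, v(3.25) = -50.84375, v(3.5) = -66, v(4) = -104, v(5.25) = -252.59375.
Sum = Σ Δu_i · v(u_i).
Sum = -248.359375.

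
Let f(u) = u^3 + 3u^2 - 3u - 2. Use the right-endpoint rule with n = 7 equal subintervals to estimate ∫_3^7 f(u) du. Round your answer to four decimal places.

953.0612

Δu = (7 − 3)/7 = 4/7.
Right endpoints: 25/7, 29/7, 33/7, 37/7, 41/7, 45/7, 7.
f(25/7) = 24389/343, f(29/7) = 37101/343, f(33/7) = 53269/343, f(37/7) = 73277/343, f(41/7) = 97509/343, f(45/7) = 126349/343, f(7) = 467.
Sum = Δu · [f(25/7) + f(29/7) + f(33/7) + ...].
Sum ≈ 953.0612.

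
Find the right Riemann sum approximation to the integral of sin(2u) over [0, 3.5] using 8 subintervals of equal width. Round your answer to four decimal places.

Δu = (3.5 − 0)/8 = 0.4375.
Right endpoints: 0.4375, 0.875, 1.3125, 1.75, 2.1875, 2.625, 3.0625, 3.5.
f(0.4375) ≈ 0.7675, f(0.875) ≈ 0.9840, f(1.3125) ≈ 0.4939, f(1.75) ≈ -0.3508, f(2.1875) ≈ -0.9436, f(2.625) ≈ -0.8589, f(3.0625) ≈ -0.1575, f(3.5) ≈ 0.6570.
Sum = Δu · [f(0.4375) + f(0.875) + f(1.3125) + ...].
Sum ≈ 0.2588.

0.2588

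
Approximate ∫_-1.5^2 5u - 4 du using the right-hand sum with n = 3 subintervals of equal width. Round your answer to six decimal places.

0.583333

Δu = (2 − (-1.5))/3 = 7/6.
Right endpoints: -1/3, 5/6, 2.
f(-1/3) = -17/3, f(5/6) = 1/6, f(2) = 6.
Sum = Δu · [f(-1/3) + f(5/6) + f(2)].
Sum ≈ 0.583333.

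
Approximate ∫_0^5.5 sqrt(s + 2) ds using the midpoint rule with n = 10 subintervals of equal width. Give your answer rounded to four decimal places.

Δs = (5.5 − 0)/10 = 0.55.
Midpoints: 0.275, 0.825, 1.375, 1.925, 2.475, 3.025, 3.575, 4.125, 4.675, 5.225.
f(0.275) ≈ 1.5083, f(0.825) ≈ 1.6808, f(1.375) ≈ 1.8371, f(1.925) ≈ 1.9812, f(2.475) ≈ 2.1154, f(3.025) ≈ 2.2417, f(3.575) ≈ 2.3611, f(4.125) ≈ 2.4749, f(4.675) ≈ 2.5836, f(5.225) ≈ 2.6879.
Sum = Δs · [f(0.275) + f(0.825) + f(1.375) + ...].
Sum ≈ 11.8096.

11.8096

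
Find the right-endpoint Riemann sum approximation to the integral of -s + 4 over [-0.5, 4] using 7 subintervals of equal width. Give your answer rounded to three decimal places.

8.679

Δs = (4 − (-0.5))/7 = 9/14.
Right endpoints: 1/7, 11/14, 10/7, 29/14, 19/7, 47/14, 4.
f(1/7) = 27/7, f(11/14) = 45/14, f(10/7) = 18/7, f(29/14) = 27/14, f(19/7) = 9/7, f(47/14) = 9/14, f(4) = 0.
Sum = Δs · [f(1/7) + f(11/14) + f(10/7) + ...].
Sum ≈ 8.679.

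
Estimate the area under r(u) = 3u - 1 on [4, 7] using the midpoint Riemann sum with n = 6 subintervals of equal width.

46.5

Δu = (7 − 4)/6 = 0.5.
Midpoints: 4.25, 4.75, 5.25, 5.75, 6.25, 6.75.
r(4.25) = 11.75, r(4.75) = 13.25, r(5.25) = 14.75, r(5.75) = 16.25, r(6.25) = 17.75, r(6.75) = 19.25.
Sum = Δu · [r(4.25) + r(4.75) + r(5.25) + ...].
Sum = 46.5.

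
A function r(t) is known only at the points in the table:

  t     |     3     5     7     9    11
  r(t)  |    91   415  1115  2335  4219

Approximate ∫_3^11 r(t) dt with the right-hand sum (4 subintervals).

16168

Δt = 2.
Sum = 2·[415 + 1115 + 2335 + 4219] = 16168.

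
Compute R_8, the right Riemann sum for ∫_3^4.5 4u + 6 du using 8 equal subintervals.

Δu = (4.5 − 3)/8 = 0.1875.
Right endpoints: 3.1875, 3.375, 3.5625, 3.75, 3.9375, 4.125, 4.3125, 4.5.
f(3.1875) = 18.75, f(3.375) = 19.5, f(3.5625) = 20.25, f(3.75) = 21, f(3.9375) = 21.75, f(4.125) = 22.5, f(4.3125) = 23.25, f(4.5) = 24.
Sum = Δu · [f(3.1875) + f(3.375) + f(3.5625) + ...].
Sum = 32.0625.

32.0625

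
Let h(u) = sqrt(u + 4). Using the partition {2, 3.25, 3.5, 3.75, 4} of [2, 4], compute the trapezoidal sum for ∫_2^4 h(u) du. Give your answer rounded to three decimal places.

Subinterval widths: 1.25, 0.25, 0.25, 0.25.
h(2) ≈ 2.449, h(3.25) ≈ 2.693, h(3.5) ≈ 2.739, h(3.75) ≈ 2.784, h(4) ≈ 2.828.
On each subinterval the trapezoid contributes (Δu_i/2)·[h(u_{i-1}) + h(u_i)].
Sum ≈ 5.285.

5.285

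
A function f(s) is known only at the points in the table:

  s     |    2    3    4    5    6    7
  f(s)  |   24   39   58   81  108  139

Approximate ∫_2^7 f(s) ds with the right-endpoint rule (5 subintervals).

Δs = 1.
Sum = 1·[39 + 58 + 81 + 108 + 139] = 425.

425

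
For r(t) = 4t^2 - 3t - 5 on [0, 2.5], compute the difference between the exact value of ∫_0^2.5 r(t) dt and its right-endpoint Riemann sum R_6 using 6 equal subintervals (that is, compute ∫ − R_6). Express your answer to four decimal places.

Exact integral: ∫_0^2.5 r(t) dt ≈ -1.041667.
R_6 ≈ 2.893519.
Error ≈ -1.041667 − 2.893519 ≈ -3.9352.

-3.9352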